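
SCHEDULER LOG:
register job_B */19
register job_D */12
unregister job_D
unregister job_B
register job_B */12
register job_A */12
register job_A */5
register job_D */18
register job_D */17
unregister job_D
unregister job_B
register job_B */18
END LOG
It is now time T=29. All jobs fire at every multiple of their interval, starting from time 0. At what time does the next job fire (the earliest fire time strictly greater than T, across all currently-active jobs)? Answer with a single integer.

Answer: 30

Derivation:
Op 1: register job_B */19 -> active={job_B:*/19}
Op 2: register job_D */12 -> active={job_B:*/19, job_D:*/12}
Op 3: unregister job_D -> active={job_B:*/19}
Op 4: unregister job_B -> active={}
Op 5: register job_B */12 -> active={job_B:*/12}
Op 6: register job_A */12 -> active={job_A:*/12, job_B:*/12}
Op 7: register job_A */5 -> active={job_A:*/5, job_B:*/12}
Op 8: register job_D */18 -> active={job_A:*/5, job_B:*/12, job_D:*/18}
Op 9: register job_D */17 -> active={job_A:*/5, job_B:*/12, job_D:*/17}
Op 10: unregister job_D -> active={job_A:*/5, job_B:*/12}
Op 11: unregister job_B -> active={job_A:*/5}
Op 12: register job_B */18 -> active={job_A:*/5, job_B:*/18}
  job_A: interval 5, next fire after T=29 is 30
  job_B: interval 18, next fire after T=29 is 36
Earliest fire time = 30 (job job_A)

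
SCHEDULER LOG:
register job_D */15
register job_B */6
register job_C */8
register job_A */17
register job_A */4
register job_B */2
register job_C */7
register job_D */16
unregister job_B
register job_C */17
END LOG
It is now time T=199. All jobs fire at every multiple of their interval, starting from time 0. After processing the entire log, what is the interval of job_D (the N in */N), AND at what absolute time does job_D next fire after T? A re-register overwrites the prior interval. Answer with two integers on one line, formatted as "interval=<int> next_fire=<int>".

Op 1: register job_D */15 -> active={job_D:*/15}
Op 2: register job_B */6 -> active={job_B:*/6, job_D:*/15}
Op 3: register job_C */8 -> active={job_B:*/6, job_C:*/8, job_D:*/15}
Op 4: register job_A */17 -> active={job_A:*/17, job_B:*/6, job_C:*/8, job_D:*/15}
Op 5: register job_A */4 -> active={job_A:*/4, job_B:*/6, job_C:*/8, job_D:*/15}
Op 6: register job_B */2 -> active={job_A:*/4, job_B:*/2, job_C:*/8, job_D:*/15}
Op 7: register job_C */7 -> active={job_A:*/4, job_B:*/2, job_C:*/7, job_D:*/15}
Op 8: register job_D */16 -> active={job_A:*/4, job_B:*/2, job_C:*/7, job_D:*/16}
Op 9: unregister job_B -> active={job_A:*/4, job_C:*/7, job_D:*/16}
Op 10: register job_C */17 -> active={job_A:*/4, job_C:*/17, job_D:*/16}
Final interval of job_D = 16
Next fire of job_D after T=199: (199//16+1)*16 = 208

Answer: interval=16 next_fire=208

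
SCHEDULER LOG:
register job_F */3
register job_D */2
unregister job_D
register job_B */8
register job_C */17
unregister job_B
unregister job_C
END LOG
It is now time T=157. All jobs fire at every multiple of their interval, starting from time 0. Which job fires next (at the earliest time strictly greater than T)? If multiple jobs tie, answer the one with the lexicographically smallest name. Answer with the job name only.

Op 1: register job_F */3 -> active={job_F:*/3}
Op 2: register job_D */2 -> active={job_D:*/2, job_F:*/3}
Op 3: unregister job_D -> active={job_F:*/3}
Op 4: register job_B */8 -> active={job_B:*/8, job_F:*/3}
Op 5: register job_C */17 -> active={job_B:*/8, job_C:*/17, job_F:*/3}
Op 6: unregister job_B -> active={job_C:*/17, job_F:*/3}
Op 7: unregister job_C -> active={job_F:*/3}
  job_F: interval 3, next fire after T=157 is 159
Earliest = 159, winner (lex tiebreak) = job_F

Answer: job_F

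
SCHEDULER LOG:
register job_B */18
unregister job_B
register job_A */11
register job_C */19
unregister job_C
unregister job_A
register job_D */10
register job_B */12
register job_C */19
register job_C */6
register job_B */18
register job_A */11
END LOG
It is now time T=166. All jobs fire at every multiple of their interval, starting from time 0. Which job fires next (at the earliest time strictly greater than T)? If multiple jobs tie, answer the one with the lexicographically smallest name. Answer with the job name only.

Op 1: register job_B */18 -> active={job_B:*/18}
Op 2: unregister job_B -> active={}
Op 3: register job_A */11 -> active={job_A:*/11}
Op 4: register job_C */19 -> active={job_A:*/11, job_C:*/19}
Op 5: unregister job_C -> active={job_A:*/11}
Op 6: unregister job_A -> active={}
Op 7: register job_D */10 -> active={job_D:*/10}
Op 8: register job_B */12 -> active={job_B:*/12, job_D:*/10}
Op 9: register job_C */19 -> active={job_B:*/12, job_C:*/19, job_D:*/10}
Op 10: register job_C */6 -> active={job_B:*/12, job_C:*/6, job_D:*/10}
Op 11: register job_B */18 -> active={job_B:*/18, job_C:*/6, job_D:*/10}
Op 12: register job_A */11 -> active={job_A:*/11, job_B:*/18, job_C:*/6, job_D:*/10}
  job_A: interval 11, next fire after T=166 is 176
  job_B: interval 18, next fire after T=166 is 180
  job_C: interval 6, next fire after T=166 is 168
  job_D: interval 10, next fire after T=166 is 170
Earliest = 168, winner (lex tiebreak) = job_C

Answer: job_C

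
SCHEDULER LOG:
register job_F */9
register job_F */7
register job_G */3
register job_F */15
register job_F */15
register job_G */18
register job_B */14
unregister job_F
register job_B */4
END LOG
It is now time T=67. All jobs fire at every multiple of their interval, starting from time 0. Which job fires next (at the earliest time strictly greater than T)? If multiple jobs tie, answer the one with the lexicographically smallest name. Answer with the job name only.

Answer: job_B

Derivation:
Op 1: register job_F */9 -> active={job_F:*/9}
Op 2: register job_F */7 -> active={job_F:*/7}
Op 3: register job_G */3 -> active={job_F:*/7, job_G:*/3}
Op 4: register job_F */15 -> active={job_F:*/15, job_G:*/3}
Op 5: register job_F */15 -> active={job_F:*/15, job_G:*/3}
Op 6: register job_G */18 -> active={job_F:*/15, job_G:*/18}
Op 7: register job_B */14 -> active={job_B:*/14, job_F:*/15, job_G:*/18}
Op 8: unregister job_F -> active={job_B:*/14, job_G:*/18}
Op 9: register job_B */4 -> active={job_B:*/4, job_G:*/18}
  job_B: interval 4, next fire after T=67 is 68
  job_G: interval 18, next fire after T=67 is 72
Earliest = 68, winner (lex tiebreak) = job_B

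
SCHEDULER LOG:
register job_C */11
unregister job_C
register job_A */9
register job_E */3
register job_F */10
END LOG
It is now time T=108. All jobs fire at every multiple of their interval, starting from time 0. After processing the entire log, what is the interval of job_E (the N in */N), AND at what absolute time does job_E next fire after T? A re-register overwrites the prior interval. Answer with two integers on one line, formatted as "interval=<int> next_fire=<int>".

Answer: interval=3 next_fire=111

Derivation:
Op 1: register job_C */11 -> active={job_C:*/11}
Op 2: unregister job_C -> active={}
Op 3: register job_A */9 -> active={job_A:*/9}
Op 4: register job_E */3 -> active={job_A:*/9, job_E:*/3}
Op 5: register job_F */10 -> active={job_A:*/9, job_E:*/3, job_F:*/10}
Final interval of job_E = 3
Next fire of job_E after T=108: (108//3+1)*3 = 111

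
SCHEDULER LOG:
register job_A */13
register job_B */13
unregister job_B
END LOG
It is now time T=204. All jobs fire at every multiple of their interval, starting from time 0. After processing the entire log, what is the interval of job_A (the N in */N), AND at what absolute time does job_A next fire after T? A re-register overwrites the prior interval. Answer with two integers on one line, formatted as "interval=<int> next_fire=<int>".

Answer: interval=13 next_fire=208

Derivation:
Op 1: register job_A */13 -> active={job_A:*/13}
Op 2: register job_B */13 -> active={job_A:*/13, job_B:*/13}
Op 3: unregister job_B -> active={job_A:*/13}
Final interval of job_A = 13
Next fire of job_A after T=204: (204//13+1)*13 = 208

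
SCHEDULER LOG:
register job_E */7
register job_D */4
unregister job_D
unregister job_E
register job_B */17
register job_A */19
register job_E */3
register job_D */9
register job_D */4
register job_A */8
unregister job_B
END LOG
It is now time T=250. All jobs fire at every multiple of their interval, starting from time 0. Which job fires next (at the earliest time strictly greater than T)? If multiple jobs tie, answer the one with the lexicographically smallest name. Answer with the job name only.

Answer: job_D

Derivation:
Op 1: register job_E */7 -> active={job_E:*/7}
Op 2: register job_D */4 -> active={job_D:*/4, job_E:*/7}
Op 3: unregister job_D -> active={job_E:*/7}
Op 4: unregister job_E -> active={}
Op 5: register job_B */17 -> active={job_B:*/17}
Op 6: register job_A */19 -> active={job_A:*/19, job_B:*/17}
Op 7: register job_E */3 -> active={job_A:*/19, job_B:*/17, job_E:*/3}
Op 8: register job_D */9 -> active={job_A:*/19, job_B:*/17, job_D:*/9, job_E:*/3}
Op 9: register job_D */4 -> active={job_A:*/19, job_B:*/17, job_D:*/4, job_E:*/3}
Op 10: register job_A */8 -> active={job_A:*/8, job_B:*/17, job_D:*/4, job_E:*/3}
Op 11: unregister job_B -> active={job_A:*/8, job_D:*/4, job_E:*/3}
  job_A: interval 8, next fire after T=250 is 256
  job_D: interval 4, next fire after T=250 is 252
  job_E: interval 3, next fire after T=250 is 252
Earliest = 252, winner (lex tiebreak) = job_D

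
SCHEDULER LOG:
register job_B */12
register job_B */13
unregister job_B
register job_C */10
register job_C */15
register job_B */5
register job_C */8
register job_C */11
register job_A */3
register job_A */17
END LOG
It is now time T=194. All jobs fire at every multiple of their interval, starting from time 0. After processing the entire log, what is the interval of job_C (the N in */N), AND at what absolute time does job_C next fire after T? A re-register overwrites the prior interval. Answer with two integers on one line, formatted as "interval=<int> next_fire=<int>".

Answer: interval=11 next_fire=198

Derivation:
Op 1: register job_B */12 -> active={job_B:*/12}
Op 2: register job_B */13 -> active={job_B:*/13}
Op 3: unregister job_B -> active={}
Op 4: register job_C */10 -> active={job_C:*/10}
Op 5: register job_C */15 -> active={job_C:*/15}
Op 6: register job_B */5 -> active={job_B:*/5, job_C:*/15}
Op 7: register job_C */8 -> active={job_B:*/5, job_C:*/8}
Op 8: register job_C */11 -> active={job_B:*/5, job_C:*/11}
Op 9: register job_A */3 -> active={job_A:*/3, job_B:*/5, job_C:*/11}
Op 10: register job_A */17 -> active={job_A:*/17, job_B:*/5, job_C:*/11}
Final interval of job_C = 11
Next fire of job_C after T=194: (194//11+1)*11 = 198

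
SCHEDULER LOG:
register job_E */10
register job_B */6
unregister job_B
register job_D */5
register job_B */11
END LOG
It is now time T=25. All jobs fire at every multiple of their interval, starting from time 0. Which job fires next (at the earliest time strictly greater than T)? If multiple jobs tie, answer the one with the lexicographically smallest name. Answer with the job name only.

Answer: job_D

Derivation:
Op 1: register job_E */10 -> active={job_E:*/10}
Op 2: register job_B */6 -> active={job_B:*/6, job_E:*/10}
Op 3: unregister job_B -> active={job_E:*/10}
Op 4: register job_D */5 -> active={job_D:*/5, job_E:*/10}
Op 5: register job_B */11 -> active={job_B:*/11, job_D:*/5, job_E:*/10}
  job_B: interval 11, next fire after T=25 is 33
  job_D: interval 5, next fire after T=25 is 30
  job_E: interval 10, next fire after T=25 is 30
Earliest = 30, winner (lex tiebreak) = job_D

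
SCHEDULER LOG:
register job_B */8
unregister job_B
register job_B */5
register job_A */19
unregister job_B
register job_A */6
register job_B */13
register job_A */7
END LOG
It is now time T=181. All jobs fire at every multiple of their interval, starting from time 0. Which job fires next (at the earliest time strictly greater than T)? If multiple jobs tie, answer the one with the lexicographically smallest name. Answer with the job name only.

Answer: job_A

Derivation:
Op 1: register job_B */8 -> active={job_B:*/8}
Op 2: unregister job_B -> active={}
Op 3: register job_B */5 -> active={job_B:*/5}
Op 4: register job_A */19 -> active={job_A:*/19, job_B:*/5}
Op 5: unregister job_B -> active={job_A:*/19}
Op 6: register job_A */6 -> active={job_A:*/6}
Op 7: register job_B */13 -> active={job_A:*/6, job_B:*/13}
Op 8: register job_A */7 -> active={job_A:*/7, job_B:*/13}
  job_A: interval 7, next fire after T=181 is 182
  job_B: interval 13, next fire after T=181 is 182
Earliest = 182, winner (lex tiebreak) = job_A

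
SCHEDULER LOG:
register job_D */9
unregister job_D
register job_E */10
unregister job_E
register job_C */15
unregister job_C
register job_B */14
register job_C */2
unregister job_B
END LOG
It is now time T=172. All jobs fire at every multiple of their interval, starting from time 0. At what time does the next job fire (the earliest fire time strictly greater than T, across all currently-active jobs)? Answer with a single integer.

Answer: 174

Derivation:
Op 1: register job_D */9 -> active={job_D:*/9}
Op 2: unregister job_D -> active={}
Op 3: register job_E */10 -> active={job_E:*/10}
Op 4: unregister job_E -> active={}
Op 5: register job_C */15 -> active={job_C:*/15}
Op 6: unregister job_C -> active={}
Op 7: register job_B */14 -> active={job_B:*/14}
Op 8: register job_C */2 -> active={job_B:*/14, job_C:*/2}
Op 9: unregister job_B -> active={job_C:*/2}
  job_C: interval 2, next fire after T=172 is 174
Earliest fire time = 174 (job job_C)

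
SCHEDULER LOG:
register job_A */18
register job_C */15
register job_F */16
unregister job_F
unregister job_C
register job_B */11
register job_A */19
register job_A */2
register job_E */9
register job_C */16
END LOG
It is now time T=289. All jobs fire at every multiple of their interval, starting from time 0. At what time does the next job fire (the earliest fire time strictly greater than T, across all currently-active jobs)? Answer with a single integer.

Op 1: register job_A */18 -> active={job_A:*/18}
Op 2: register job_C */15 -> active={job_A:*/18, job_C:*/15}
Op 3: register job_F */16 -> active={job_A:*/18, job_C:*/15, job_F:*/16}
Op 4: unregister job_F -> active={job_A:*/18, job_C:*/15}
Op 5: unregister job_C -> active={job_A:*/18}
Op 6: register job_B */11 -> active={job_A:*/18, job_B:*/11}
Op 7: register job_A */19 -> active={job_A:*/19, job_B:*/11}
Op 8: register job_A */2 -> active={job_A:*/2, job_B:*/11}
Op 9: register job_E */9 -> active={job_A:*/2, job_B:*/11, job_E:*/9}
Op 10: register job_C */16 -> active={job_A:*/2, job_B:*/11, job_C:*/16, job_E:*/9}
  job_A: interval 2, next fire after T=289 is 290
  job_B: interval 11, next fire after T=289 is 297
  job_C: interval 16, next fire after T=289 is 304
  job_E: interval 9, next fire after T=289 is 297
Earliest fire time = 290 (job job_A)

Answer: 290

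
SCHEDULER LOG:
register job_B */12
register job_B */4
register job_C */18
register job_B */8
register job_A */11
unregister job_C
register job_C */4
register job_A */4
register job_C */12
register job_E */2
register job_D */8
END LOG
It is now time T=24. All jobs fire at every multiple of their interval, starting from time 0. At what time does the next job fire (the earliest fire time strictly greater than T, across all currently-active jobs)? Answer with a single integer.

Answer: 26

Derivation:
Op 1: register job_B */12 -> active={job_B:*/12}
Op 2: register job_B */4 -> active={job_B:*/4}
Op 3: register job_C */18 -> active={job_B:*/4, job_C:*/18}
Op 4: register job_B */8 -> active={job_B:*/8, job_C:*/18}
Op 5: register job_A */11 -> active={job_A:*/11, job_B:*/8, job_C:*/18}
Op 6: unregister job_C -> active={job_A:*/11, job_B:*/8}
Op 7: register job_C */4 -> active={job_A:*/11, job_B:*/8, job_C:*/4}
Op 8: register job_A */4 -> active={job_A:*/4, job_B:*/8, job_C:*/4}
Op 9: register job_C */12 -> active={job_A:*/4, job_B:*/8, job_C:*/12}
Op 10: register job_E */2 -> active={job_A:*/4, job_B:*/8, job_C:*/12, job_E:*/2}
Op 11: register job_D */8 -> active={job_A:*/4, job_B:*/8, job_C:*/12, job_D:*/8, job_E:*/2}
  job_A: interval 4, next fire after T=24 is 28
  job_B: interval 8, next fire after T=24 is 32
  job_C: interval 12, next fire after T=24 is 36
  job_D: interval 8, next fire after T=24 is 32
  job_E: interval 2, next fire after T=24 is 26
Earliest fire time = 26 (job job_E)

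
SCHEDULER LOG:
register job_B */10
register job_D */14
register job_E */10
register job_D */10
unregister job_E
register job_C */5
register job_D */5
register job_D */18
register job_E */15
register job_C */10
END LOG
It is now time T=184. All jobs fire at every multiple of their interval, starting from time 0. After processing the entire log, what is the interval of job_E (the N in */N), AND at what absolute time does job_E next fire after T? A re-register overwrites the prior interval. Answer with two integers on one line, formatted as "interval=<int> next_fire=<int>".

Answer: interval=15 next_fire=195

Derivation:
Op 1: register job_B */10 -> active={job_B:*/10}
Op 2: register job_D */14 -> active={job_B:*/10, job_D:*/14}
Op 3: register job_E */10 -> active={job_B:*/10, job_D:*/14, job_E:*/10}
Op 4: register job_D */10 -> active={job_B:*/10, job_D:*/10, job_E:*/10}
Op 5: unregister job_E -> active={job_B:*/10, job_D:*/10}
Op 6: register job_C */5 -> active={job_B:*/10, job_C:*/5, job_D:*/10}
Op 7: register job_D */5 -> active={job_B:*/10, job_C:*/5, job_D:*/5}
Op 8: register job_D */18 -> active={job_B:*/10, job_C:*/5, job_D:*/18}
Op 9: register job_E */15 -> active={job_B:*/10, job_C:*/5, job_D:*/18, job_E:*/15}
Op 10: register job_C */10 -> active={job_B:*/10, job_C:*/10, job_D:*/18, job_E:*/15}
Final interval of job_E = 15
Next fire of job_E after T=184: (184//15+1)*15 = 195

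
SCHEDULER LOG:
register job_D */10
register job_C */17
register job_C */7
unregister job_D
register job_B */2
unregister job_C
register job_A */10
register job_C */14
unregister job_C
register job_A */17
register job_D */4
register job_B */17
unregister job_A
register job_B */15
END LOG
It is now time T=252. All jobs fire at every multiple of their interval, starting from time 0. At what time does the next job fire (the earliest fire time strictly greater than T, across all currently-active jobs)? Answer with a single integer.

Op 1: register job_D */10 -> active={job_D:*/10}
Op 2: register job_C */17 -> active={job_C:*/17, job_D:*/10}
Op 3: register job_C */7 -> active={job_C:*/7, job_D:*/10}
Op 4: unregister job_D -> active={job_C:*/7}
Op 5: register job_B */2 -> active={job_B:*/2, job_C:*/7}
Op 6: unregister job_C -> active={job_B:*/2}
Op 7: register job_A */10 -> active={job_A:*/10, job_B:*/2}
Op 8: register job_C */14 -> active={job_A:*/10, job_B:*/2, job_C:*/14}
Op 9: unregister job_C -> active={job_A:*/10, job_B:*/2}
Op 10: register job_A */17 -> active={job_A:*/17, job_B:*/2}
Op 11: register job_D */4 -> active={job_A:*/17, job_B:*/2, job_D:*/4}
Op 12: register job_B */17 -> active={job_A:*/17, job_B:*/17, job_D:*/4}
Op 13: unregister job_A -> active={job_B:*/17, job_D:*/4}
Op 14: register job_B */15 -> active={job_B:*/15, job_D:*/4}
  job_B: interval 15, next fire after T=252 is 255
  job_D: interval 4, next fire after T=252 is 256
Earliest fire time = 255 (job job_B)

Answer: 255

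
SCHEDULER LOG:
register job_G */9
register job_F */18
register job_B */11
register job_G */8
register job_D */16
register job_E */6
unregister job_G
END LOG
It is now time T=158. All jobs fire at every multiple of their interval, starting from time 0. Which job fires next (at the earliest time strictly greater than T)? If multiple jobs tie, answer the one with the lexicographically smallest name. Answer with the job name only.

Answer: job_D

Derivation:
Op 1: register job_G */9 -> active={job_G:*/9}
Op 2: register job_F */18 -> active={job_F:*/18, job_G:*/9}
Op 3: register job_B */11 -> active={job_B:*/11, job_F:*/18, job_G:*/9}
Op 4: register job_G */8 -> active={job_B:*/11, job_F:*/18, job_G:*/8}
Op 5: register job_D */16 -> active={job_B:*/11, job_D:*/16, job_F:*/18, job_G:*/8}
Op 6: register job_E */6 -> active={job_B:*/11, job_D:*/16, job_E:*/6, job_F:*/18, job_G:*/8}
Op 7: unregister job_G -> active={job_B:*/11, job_D:*/16, job_E:*/6, job_F:*/18}
  job_B: interval 11, next fire after T=158 is 165
  job_D: interval 16, next fire after T=158 is 160
  job_E: interval 6, next fire after T=158 is 162
  job_F: interval 18, next fire after T=158 is 162
Earliest = 160, winner (lex tiebreak) = job_D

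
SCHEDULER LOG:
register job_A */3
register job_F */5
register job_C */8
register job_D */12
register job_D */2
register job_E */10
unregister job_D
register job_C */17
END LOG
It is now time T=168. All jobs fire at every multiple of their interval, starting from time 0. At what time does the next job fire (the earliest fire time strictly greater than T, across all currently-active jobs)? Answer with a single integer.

Op 1: register job_A */3 -> active={job_A:*/3}
Op 2: register job_F */5 -> active={job_A:*/3, job_F:*/5}
Op 3: register job_C */8 -> active={job_A:*/3, job_C:*/8, job_F:*/5}
Op 4: register job_D */12 -> active={job_A:*/3, job_C:*/8, job_D:*/12, job_F:*/5}
Op 5: register job_D */2 -> active={job_A:*/3, job_C:*/8, job_D:*/2, job_F:*/5}
Op 6: register job_E */10 -> active={job_A:*/3, job_C:*/8, job_D:*/2, job_E:*/10, job_F:*/5}
Op 7: unregister job_D -> active={job_A:*/3, job_C:*/8, job_E:*/10, job_F:*/5}
Op 8: register job_C */17 -> active={job_A:*/3, job_C:*/17, job_E:*/10, job_F:*/5}
  job_A: interval 3, next fire after T=168 is 171
  job_C: interval 17, next fire after T=168 is 170
  job_E: interval 10, next fire after T=168 is 170
  job_F: interval 5, next fire after T=168 is 170
Earliest fire time = 170 (job job_C)

Answer: 170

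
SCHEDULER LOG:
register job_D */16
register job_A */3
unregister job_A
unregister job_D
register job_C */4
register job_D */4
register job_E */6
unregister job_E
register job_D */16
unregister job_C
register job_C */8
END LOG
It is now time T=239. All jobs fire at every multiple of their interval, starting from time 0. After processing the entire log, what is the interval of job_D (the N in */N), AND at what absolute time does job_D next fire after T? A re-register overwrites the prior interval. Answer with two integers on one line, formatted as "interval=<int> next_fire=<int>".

Op 1: register job_D */16 -> active={job_D:*/16}
Op 2: register job_A */3 -> active={job_A:*/3, job_D:*/16}
Op 3: unregister job_A -> active={job_D:*/16}
Op 4: unregister job_D -> active={}
Op 5: register job_C */4 -> active={job_C:*/4}
Op 6: register job_D */4 -> active={job_C:*/4, job_D:*/4}
Op 7: register job_E */6 -> active={job_C:*/4, job_D:*/4, job_E:*/6}
Op 8: unregister job_E -> active={job_C:*/4, job_D:*/4}
Op 9: register job_D */16 -> active={job_C:*/4, job_D:*/16}
Op 10: unregister job_C -> active={job_D:*/16}
Op 11: register job_C */8 -> active={job_C:*/8, job_D:*/16}
Final interval of job_D = 16
Next fire of job_D after T=239: (239//16+1)*16 = 240

Answer: interval=16 next_fire=240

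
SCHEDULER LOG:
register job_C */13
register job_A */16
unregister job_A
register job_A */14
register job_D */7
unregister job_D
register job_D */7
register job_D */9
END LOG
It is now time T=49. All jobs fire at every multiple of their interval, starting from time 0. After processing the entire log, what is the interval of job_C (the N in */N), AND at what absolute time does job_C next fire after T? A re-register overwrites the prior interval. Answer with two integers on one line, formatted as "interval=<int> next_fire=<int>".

Op 1: register job_C */13 -> active={job_C:*/13}
Op 2: register job_A */16 -> active={job_A:*/16, job_C:*/13}
Op 3: unregister job_A -> active={job_C:*/13}
Op 4: register job_A */14 -> active={job_A:*/14, job_C:*/13}
Op 5: register job_D */7 -> active={job_A:*/14, job_C:*/13, job_D:*/7}
Op 6: unregister job_D -> active={job_A:*/14, job_C:*/13}
Op 7: register job_D */7 -> active={job_A:*/14, job_C:*/13, job_D:*/7}
Op 8: register job_D */9 -> active={job_A:*/14, job_C:*/13, job_D:*/9}
Final interval of job_C = 13
Next fire of job_C after T=49: (49//13+1)*13 = 52

Answer: interval=13 next_fire=52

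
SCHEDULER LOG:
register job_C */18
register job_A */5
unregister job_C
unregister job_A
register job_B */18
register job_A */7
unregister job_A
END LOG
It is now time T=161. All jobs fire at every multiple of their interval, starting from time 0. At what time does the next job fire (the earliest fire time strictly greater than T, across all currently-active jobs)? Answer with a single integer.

Op 1: register job_C */18 -> active={job_C:*/18}
Op 2: register job_A */5 -> active={job_A:*/5, job_C:*/18}
Op 3: unregister job_C -> active={job_A:*/5}
Op 4: unregister job_A -> active={}
Op 5: register job_B */18 -> active={job_B:*/18}
Op 6: register job_A */7 -> active={job_A:*/7, job_B:*/18}
Op 7: unregister job_A -> active={job_B:*/18}
  job_B: interval 18, next fire after T=161 is 162
Earliest fire time = 162 (job job_B)

Answer: 162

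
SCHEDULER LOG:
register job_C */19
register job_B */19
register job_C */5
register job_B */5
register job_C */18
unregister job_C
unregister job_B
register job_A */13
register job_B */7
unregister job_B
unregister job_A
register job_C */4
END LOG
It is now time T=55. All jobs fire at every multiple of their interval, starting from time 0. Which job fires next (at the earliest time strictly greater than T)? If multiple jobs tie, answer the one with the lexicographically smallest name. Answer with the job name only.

Answer: job_C

Derivation:
Op 1: register job_C */19 -> active={job_C:*/19}
Op 2: register job_B */19 -> active={job_B:*/19, job_C:*/19}
Op 3: register job_C */5 -> active={job_B:*/19, job_C:*/5}
Op 4: register job_B */5 -> active={job_B:*/5, job_C:*/5}
Op 5: register job_C */18 -> active={job_B:*/5, job_C:*/18}
Op 6: unregister job_C -> active={job_B:*/5}
Op 7: unregister job_B -> active={}
Op 8: register job_A */13 -> active={job_A:*/13}
Op 9: register job_B */7 -> active={job_A:*/13, job_B:*/7}
Op 10: unregister job_B -> active={job_A:*/13}
Op 11: unregister job_A -> active={}
Op 12: register job_C */4 -> active={job_C:*/4}
  job_C: interval 4, next fire after T=55 is 56
Earliest = 56, winner (lex tiebreak) = job_C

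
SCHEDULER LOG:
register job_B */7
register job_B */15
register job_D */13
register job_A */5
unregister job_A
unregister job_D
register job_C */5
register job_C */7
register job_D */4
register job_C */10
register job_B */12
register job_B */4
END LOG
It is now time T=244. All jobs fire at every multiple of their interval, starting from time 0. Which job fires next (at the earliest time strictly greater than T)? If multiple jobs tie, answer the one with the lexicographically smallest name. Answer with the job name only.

Op 1: register job_B */7 -> active={job_B:*/7}
Op 2: register job_B */15 -> active={job_B:*/15}
Op 3: register job_D */13 -> active={job_B:*/15, job_D:*/13}
Op 4: register job_A */5 -> active={job_A:*/5, job_B:*/15, job_D:*/13}
Op 5: unregister job_A -> active={job_B:*/15, job_D:*/13}
Op 6: unregister job_D -> active={job_B:*/15}
Op 7: register job_C */5 -> active={job_B:*/15, job_C:*/5}
Op 8: register job_C */7 -> active={job_B:*/15, job_C:*/7}
Op 9: register job_D */4 -> active={job_B:*/15, job_C:*/7, job_D:*/4}
Op 10: register job_C */10 -> active={job_B:*/15, job_C:*/10, job_D:*/4}
Op 11: register job_B */12 -> active={job_B:*/12, job_C:*/10, job_D:*/4}
Op 12: register job_B */4 -> active={job_B:*/4, job_C:*/10, job_D:*/4}
  job_B: interval 4, next fire after T=244 is 248
  job_C: interval 10, next fire after T=244 is 250
  job_D: interval 4, next fire after T=244 is 248
Earliest = 248, winner (lex tiebreak) = job_B

Answer: job_B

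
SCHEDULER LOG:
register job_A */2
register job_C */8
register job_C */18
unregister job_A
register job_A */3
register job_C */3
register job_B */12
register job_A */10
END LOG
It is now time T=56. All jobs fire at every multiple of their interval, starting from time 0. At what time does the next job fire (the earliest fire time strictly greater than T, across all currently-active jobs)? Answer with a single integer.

Op 1: register job_A */2 -> active={job_A:*/2}
Op 2: register job_C */8 -> active={job_A:*/2, job_C:*/8}
Op 3: register job_C */18 -> active={job_A:*/2, job_C:*/18}
Op 4: unregister job_A -> active={job_C:*/18}
Op 5: register job_A */3 -> active={job_A:*/3, job_C:*/18}
Op 6: register job_C */3 -> active={job_A:*/3, job_C:*/3}
Op 7: register job_B */12 -> active={job_A:*/3, job_B:*/12, job_C:*/3}
Op 8: register job_A */10 -> active={job_A:*/10, job_B:*/12, job_C:*/3}
  job_A: interval 10, next fire after T=56 is 60
  job_B: interval 12, next fire after T=56 is 60
  job_C: interval 3, next fire after T=56 is 57
Earliest fire time = 57 (job job_C)

Answer: 57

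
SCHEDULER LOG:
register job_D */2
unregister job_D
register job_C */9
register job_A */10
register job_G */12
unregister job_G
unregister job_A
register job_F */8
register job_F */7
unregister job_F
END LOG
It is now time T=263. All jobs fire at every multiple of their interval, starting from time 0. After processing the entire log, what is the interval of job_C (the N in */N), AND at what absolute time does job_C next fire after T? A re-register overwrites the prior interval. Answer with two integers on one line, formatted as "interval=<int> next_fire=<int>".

Op 1: register job_D */2 -> active={job_D:*/2}
Op 2: unregister job_D -> active={}
Op 3: register job_C */9 -> active={job_C:*/9}
Op 4: register job_A */10 -> active={job_A:*/10, job_C:*/9}
Op 5: register job_G */12 -> active={job_A:*/10, job_C:*/9, job_G:*/12}
Op 6: unregister job_G -> active={job_A:*/10, job_C:*/9}
Op 7: unregister job_A -> active={job_C:*/9}
Op 8: register job_F */8 -> active={job_C:*/9, job_F:*/8}
Op 9: register job_F */7 -> active={job_C:*/9, job_F:*/7}
Op 10: unregister job_F -> active={job_C:*/9}
Final interval of job_C = 9
Next fire of job_C after T=263: (263//9+1)*9 = 270

Answer: interval=9 next_fire=270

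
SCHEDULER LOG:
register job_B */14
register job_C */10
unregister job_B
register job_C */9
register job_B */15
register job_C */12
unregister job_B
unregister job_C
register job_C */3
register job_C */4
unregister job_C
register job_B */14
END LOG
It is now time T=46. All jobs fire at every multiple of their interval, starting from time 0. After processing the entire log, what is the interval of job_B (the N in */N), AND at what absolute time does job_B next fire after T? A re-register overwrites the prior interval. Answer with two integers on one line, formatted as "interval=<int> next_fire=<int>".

Op 1: register job_B */14 -> active={job_B:*/14}
Op 2: register job_C */10 -> active={job_B:*/14, job_C:*/10}
Op 3: unregister job_B -> active={job_C:*/10}
Op 4: register job_C */9 -> active={job_C:*/9}
Op 5: register job_B */15 -> active={job_B:*/15, job_C:*/9}
Op 6: register job_C */12 -> active={job_B:*/15, job_C:*/12}
Op 7: unregister job_B -> active={job_C:*/12}
Op 8: unregister job_C -> active={}
Op 9: register job_C */3 -> active={job_C:*/3}
Op 10: register job_C */4 -> active={job_C:*/4}
Op 11: unregister job_C -> active={}
Op 12: register job_B */14 -> active={job_B:*/14}
Final interval of job_B = 14
Next fire of job_B after T=46: (46//14+1)*14 = 56

Answer: interval=14 next_fire=56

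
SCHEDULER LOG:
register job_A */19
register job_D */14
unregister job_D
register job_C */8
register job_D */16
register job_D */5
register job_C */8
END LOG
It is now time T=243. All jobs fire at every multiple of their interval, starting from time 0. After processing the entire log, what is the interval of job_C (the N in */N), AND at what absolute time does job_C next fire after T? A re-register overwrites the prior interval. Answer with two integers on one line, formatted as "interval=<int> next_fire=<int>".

Answer: interval=8 next_fire=248

Derivation:
Op 1: register job_A */19 -> active={job_A:*/19}
Op 2: register job_D */14 -> active={job_A:*/19, job_D:*/14}
Op 3: unregister job_D -> active={job_A:*/19}
Op 4: register job_C */8 -> active={job_A:*/19, job_C:*/8}
Op 5: register job_D */16 -> active={job_A:*/19, job_C:*/8, job_D:*/16}
Op 6: register job_D */5 -> active={job_A:*/19, job_C:*/8, job_D:*/5}
Op 7: register job_C */8 -> active={job_A:*/19, job_C:*/8, job_D:*/5}
Final interval of job_C = 8
Next fire of job_C after T=243: (243//8+1)*8 = 248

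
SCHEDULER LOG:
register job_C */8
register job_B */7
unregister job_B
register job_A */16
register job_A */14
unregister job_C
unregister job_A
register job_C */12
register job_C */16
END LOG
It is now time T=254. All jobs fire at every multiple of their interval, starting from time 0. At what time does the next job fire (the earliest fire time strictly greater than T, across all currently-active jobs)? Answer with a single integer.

Answer: 256

Derivation:
Op 1: register job_C */8 -> active={job_C:*/8}
Op 2: register job_B */7 -> active={job_B:*/7, job_C:*/8}
Op 3: unregister job_B -> active={job_C:*/8}
Op 4: register job_A */16 -> active={job_A:*/16, job_C:*/8}
Op 5: register job_A */14 -> active={job_A:*/14, job_C:*/8}
Op 6: unregister job_C -> active={job_A:*/14}
Op 7: unregister job_A -> active={}
Op 8: register job_C */12 -> active={job_C:*/12}
Op 9: register job_C */16 -> active={job_C:*/16}
  job_C: interval 16, next fire after T=254 is 256
Earliest fire time = 256 (job job_C)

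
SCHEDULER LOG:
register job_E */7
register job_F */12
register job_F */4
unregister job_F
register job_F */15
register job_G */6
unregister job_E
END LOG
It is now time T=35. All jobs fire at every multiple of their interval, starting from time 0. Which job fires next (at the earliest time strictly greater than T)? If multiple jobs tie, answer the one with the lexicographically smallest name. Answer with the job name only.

Op 1: register job_E */7 -> active={job_E:*/7}
Op 2: register job_F */12 -> active={job_E:*/7, job_F:*/12}
Op 3: register job_F */4 -> active={job_E:*/7, job_F:*/4}
Op 4: unregister job_F -> active={job_E:*/7}
Op 5: register job_F */15 -> active={job_E:*/7, job_F:*/15}
Op 6: register job_G */6 -> active={job_E:*/7, job_F:*/15, job_G:*/6}
Op 7: unregister job_E -> active={job_F:*/15, job_G:*/6}
  job_F: interval 15, next fire after T=35 is 45
  job_G: interval 6, next fire after T=35 is 36
Earliest = 36, winner (lex tiebreak) = job_G

Answer: job_G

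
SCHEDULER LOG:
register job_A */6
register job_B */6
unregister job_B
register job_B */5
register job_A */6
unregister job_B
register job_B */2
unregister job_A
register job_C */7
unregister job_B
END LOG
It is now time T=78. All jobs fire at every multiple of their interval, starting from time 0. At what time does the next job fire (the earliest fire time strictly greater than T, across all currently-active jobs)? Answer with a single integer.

Op 1: register job_A */6 -> active={job_A:*/6}
Op 2: register job_B */6 -> active={job_A:*/6, job_B:*/6}
Op 3: unregister job_B -> active={job_A:*/6}
Op 4: register job_B */5 -> active={job_A:*/6, job_B:*/5}
Op 5: register job_A */6 -> active={job_A:*/6, job_B:*/5}
Op 6: unregister job_B -> active={job_A:*/6}
Op 7: register job_B */2 -> active={job_A:*/6, job_B:*/2}
Op 8: unregister job_A -> active={job_B:*/2}
Op 9: register job_C */7 -> active={job_B:*/2, job_C:*/7}
Op 10: unregister job_B -> active={job_C:*/7}
  job_C: interval 7, next fire after T=78 is 84
Earliest fire time = 84 (job job_C)

Answer: 84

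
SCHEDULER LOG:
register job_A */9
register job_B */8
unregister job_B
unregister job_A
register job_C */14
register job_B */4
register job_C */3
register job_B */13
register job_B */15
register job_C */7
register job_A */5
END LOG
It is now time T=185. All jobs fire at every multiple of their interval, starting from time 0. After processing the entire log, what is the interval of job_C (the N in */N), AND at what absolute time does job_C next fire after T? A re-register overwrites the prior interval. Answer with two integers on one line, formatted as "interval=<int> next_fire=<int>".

Op 1: register job_A */9 -> active={job_A:*/9}
Op 2: register job_B */8 -> active={job_A:*/9, job_B:*/8}
Op 3: unregister job_B -> active={job_A:*/9}
Op 4: unregister job_A -> active={}
Op 5: register job_C */14 -> active={job_C:*/14}
Op 6: register job_B */4 -> active={job_B:*/4, job_C:*/14}
Op 7: register job_C */3 -> active={job_B:*/4, job_C:*/3}
Op 8: register job_B */13 -> active={job_B:*/13, job_C:*/3}
Op 9: register job_B */15 -> active={job_B:*/15, job_C:*/3}
Op 10: register job_C */7 -> active={job_B:*/15, job_C:*/7}
Op 11: register job_A */5 -> active={job_A:*/5, job_B:*/15, job_C:*/7}
Final interval of job_C = 7
Next fire of job_C after T=185: (185//7+1)*7 = 189

Answer: interval=7 next_fire=189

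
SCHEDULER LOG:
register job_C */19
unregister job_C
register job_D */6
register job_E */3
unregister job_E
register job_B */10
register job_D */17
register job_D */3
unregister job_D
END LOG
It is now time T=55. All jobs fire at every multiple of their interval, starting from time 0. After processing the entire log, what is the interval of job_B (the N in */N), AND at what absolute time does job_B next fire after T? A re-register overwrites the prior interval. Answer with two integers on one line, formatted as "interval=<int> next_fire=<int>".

Answer: interval=10 next_fire=60

Derivation:
Op 1: register job_C */19 -> active={job_C:*/19}
Op 2: unregister job_C -> active={}
Op 3: register job_D */6 -> active={job_D:*/6}
Op 4: register job_E */3 -> active={job_D:*/6, job_E:*/3}
Op 5: unregister job_E -> active={job_D:*/6}
Op 6: register job_B */10 -> active={job_B:*/10, job_D:*/6}
Op 7: register job_D */17 -> active={job_B:*/10, job_D:*/17}
Op 8: register job_D */3 -> active={job_B:*/10, job_D:*/3}
Op 9: unregister job_D -> active={job_B:*/10}
Final interval of job_B = 10
Next fire of job_B after T=55: (55//10+1)*10 = 60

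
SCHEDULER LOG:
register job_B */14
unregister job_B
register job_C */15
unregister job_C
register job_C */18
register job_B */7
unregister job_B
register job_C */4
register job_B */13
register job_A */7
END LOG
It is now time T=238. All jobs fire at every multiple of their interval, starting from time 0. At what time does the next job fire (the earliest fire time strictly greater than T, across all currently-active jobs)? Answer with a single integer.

Answer: 240

Derivation:
Op 1: register job_B */14 -> active={job_B:*/14}
Op 2: unregister job_B -> active={}
Op 3: register job_C */15 -> active={job_C:*/15}
Op 4: unregister job_C -> active={}
Op 5: register job_C */18 -> active={job_C:*/18}
Op 6: register job_B */7 -> active={job_B:*/7, job_C:*/18}
Op 7: unregister job_B -> active={job_C:*/18}
Op 8: register job_C */4 -> active={job_C:*/4}
Op 9: register job_B */13 -> active={job_B:*/13, job_C:*/4}
Op 10: register job_A */7 -> active={job_A:*/7, job_B:*/13, job_C:*/4}
  job_A: interval 7, next fire after T=238 is 245
  job_B: interval 13, next fire after T=238 is 247
  job_C: interval 4, next fire after T=238 is 240
Earliest fire time = 240 (job job_C)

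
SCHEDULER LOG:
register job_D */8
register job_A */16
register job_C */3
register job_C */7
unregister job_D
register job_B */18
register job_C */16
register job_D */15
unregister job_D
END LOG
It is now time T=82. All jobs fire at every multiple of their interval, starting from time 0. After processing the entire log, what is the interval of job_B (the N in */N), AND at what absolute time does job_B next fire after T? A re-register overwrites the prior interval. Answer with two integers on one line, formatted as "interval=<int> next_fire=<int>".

Answer: interval=18 next_fire=90

Derivation:
Op 1: register job_D */8 -> active={job_D:*/8}
Op 2: register job_A */16 -> active={job_A:*/16, job_D:*/8}
Op 3: register job_C */3 -> active={job_A:*/16, job_C:*/3, job_D:*/8}
Op 4: register job_C */7 -> active={job_A:*/16, job_C:*/7, job_D:*/8}
Op 5: unregister job_D -> active={job_A:*/16, job_C:*/7}
Op 6: register job_B */18 -> active={job_A:*/16, job_B:*/18, job_C:*/7}
Op 7: register job_C */16 -> active={job_A:*/16, job_B:*/18, job_C:*/16}
Op 8: register job_D */15 -> active={job_A:*/16, job_B:*/18, job_C:*/16, job_D:*/15}
Op 9: unregister job_D -> active={job_A:*/16, job_B:*/18, job_C:*/16}
Final interval of job_B = 18
Next fire of job_B after T=82: (82//18+1)*18 = 90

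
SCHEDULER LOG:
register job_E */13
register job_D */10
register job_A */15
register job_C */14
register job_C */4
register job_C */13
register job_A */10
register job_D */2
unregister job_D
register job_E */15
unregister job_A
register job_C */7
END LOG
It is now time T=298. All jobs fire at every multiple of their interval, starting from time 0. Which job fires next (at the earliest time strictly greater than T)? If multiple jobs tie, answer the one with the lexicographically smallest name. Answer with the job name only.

Answer: job_E

Derivation:
Op 1: register job_E */13 -> active={job_E:*/13}
Op 2: register job_D */10 -> active={job_D:*/10, job_E:*/13}
Op 3: register job_A */15 -> active={job_A:*/15, job_D:*/10, job_E:*/13}
Op 4: register job_C */14 -> active={job_A:*/15, job_C:*/14, job_D:*/10, job_E:*/13}
Op 5: register job_C */4 -> active={job_A:*/15, job_C:*/4, job_D:*/10, job_E:*/13}
Op 6: register job_C */13 -> active={job_A:*/15, job_C:*/13, job_D:*/10, job_E:*/13}
Op 7: register job_A */10 -> active={job_A:*/10, job_C:*/13, job_D:*/10, job_E:*/13}
Op 8: register job_D */2 -> active={job_A:*/10, job_C:*/13, job_D:*/2, job_E:*/13}
Op 9: unregister job_D -> active={job_A:*/10, job_C:*/13, job_E:*/13}
Op 10: register job_E */15 -> active={job_A:*/10, job_C:*/13, job_E:*/15}
Op 11: unregister job_A -> active={job_C:*/13, job_E:*/15}
Op 12: register job_C */7 -> active={job_C:*/7, job_E:*/15}
  job_C: interval 7, next fire after T=298 is 301
  job_E: interval 15, next fire after T=298 is 300
Earliest = 300, winner (lex tiebreak) = job_E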